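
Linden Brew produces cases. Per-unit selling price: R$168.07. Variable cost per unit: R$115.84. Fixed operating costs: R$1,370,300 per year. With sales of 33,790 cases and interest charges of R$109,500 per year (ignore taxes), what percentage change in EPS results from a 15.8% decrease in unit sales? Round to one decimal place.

-97.8%

At 33,790 units, contribution = 33,790 × R$52.23 = R$1,764,851.70.
Operating income = contribution − fixed costs = R$1,764,851.70 − R$1,370,300 = R$394,551.70.
Interest = R$109,500.00, so EBIT − I = R$285,051.70.
DCL = total CM / (EBIT − I) = R$1,764,851.70 / R$285,051.70 = 6.1913.
EPS therefore changes by 6.1913 × (-15.8%) = -97.8%.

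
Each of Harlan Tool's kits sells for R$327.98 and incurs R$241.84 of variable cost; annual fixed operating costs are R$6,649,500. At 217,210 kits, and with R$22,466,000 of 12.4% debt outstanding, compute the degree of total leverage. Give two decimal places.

2.02

Contribution at this volume is 217,210 × R$86.14 = R$18,710,469.40.
Subtracting fixed costs: EBIT = R$18,710,469.40 − R$6,649,500 = R$12,060,969.40. Interest = R$2,785,784.00.
DOL = R$18,710,469.40 ÷ R$12,060,969.40 = 1.5513; DFL = R$12,060,969.40 ÷ R$9,275,185.40 = 1.3003.
Combined leverage = 1.5513 × 1.3003 = 2.0172.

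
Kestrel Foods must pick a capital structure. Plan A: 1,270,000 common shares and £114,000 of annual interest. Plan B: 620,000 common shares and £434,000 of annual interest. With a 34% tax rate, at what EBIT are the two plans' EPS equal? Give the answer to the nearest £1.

Set EPS_A = EPS_B: (EBIT − £114,000)(1 − 0.34) ÷ 1,270,000 = (EBIT − £434,000)(1 − 0.34) ÷ 620,000.
Cancelling (1 − t) and cross-multiplying: 620,000·(EBIT − 114,000) = 1,270,000·(EBIT − 434,000).
Solving, EBIT = (434,000·1,270,000 − 114,000·620,000) / (1,270,000 − 620,000) = 480,500,000,000 / 650,000 = 739,230.77.

£739,231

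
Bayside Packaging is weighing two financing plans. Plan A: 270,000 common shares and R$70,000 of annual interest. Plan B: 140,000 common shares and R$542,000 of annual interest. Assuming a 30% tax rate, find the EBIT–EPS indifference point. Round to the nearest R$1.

R$1,050,308

At indifference, (EBIT − 70,000)(1 − t)/270,000 = (EBIT − 542,000)(1 − t)/140,000.
Cancelling (1 − t) and cross-multiplying: 140,000·(EBIT − 70,000) = 270,000·(EBIT − 542,000).
EBIT × (270,000 − 140,000) = 542,000 × 270,000 − 70,000 × 140,000 = 136,540,000,000, so EBIT = 136,540,000,000 ÷ 130,000 = 1,050,307.69.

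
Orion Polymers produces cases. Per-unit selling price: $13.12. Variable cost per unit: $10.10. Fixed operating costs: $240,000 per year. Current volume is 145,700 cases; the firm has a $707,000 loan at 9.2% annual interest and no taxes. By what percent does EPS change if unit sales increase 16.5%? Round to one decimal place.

+53.8%

At 145,700 units, contribution = 145,700 × $3.02 = $440,014.00.
Operating income = contribution − fixed costs = $440,014.00 − $240,000 = $200,014.00.
After interest of $65,044.00, pre-tax earnings = $134,970.00.
DCL = total CM / (EBIT − I) = $440,014.00 / $134,970.00 = 3.2601.
EPS therefore changes by 3.2601 × (+16.5%) = +53.8%.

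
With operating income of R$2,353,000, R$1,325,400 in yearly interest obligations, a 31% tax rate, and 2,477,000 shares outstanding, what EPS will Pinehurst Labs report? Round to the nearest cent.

Interest = R$1,325,400.00, so EBT = R$2,353,000 − R$1,325,400.00 = R$1,027,600.00.
After tax at 31%: net income = R$1,027,600.00 × 0.69 = R$709,044.00.
Per share: R$709,044.00 / 2,477,000 shares = R$0.29.

R$0.29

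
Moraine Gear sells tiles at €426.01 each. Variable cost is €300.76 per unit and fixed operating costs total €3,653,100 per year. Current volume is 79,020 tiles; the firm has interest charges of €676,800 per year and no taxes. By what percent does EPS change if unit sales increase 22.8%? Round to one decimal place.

+40.5%

At 79,020 units, contribution = 79,020 × €125.25 = €9,897,255.00.
EBIT = €9,897,255.00 − €3,653,100 = €6,244,155.00.
Interest = €676,800.00, so EBIT − I = €5,567,355.00.
Degree of combined leverage = contribution ÷ (EBIT − I) = €9,897,255.00 ÷ €5,567,355.00 = 1.7777.
EPS therefore changes by 1.7777 × (+22.8%) = +40.5%.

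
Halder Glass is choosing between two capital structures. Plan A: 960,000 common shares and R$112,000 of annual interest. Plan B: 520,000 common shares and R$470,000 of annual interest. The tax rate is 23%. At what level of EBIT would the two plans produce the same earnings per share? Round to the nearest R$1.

At indifference, (EBIT − 112,000)(1 − t)/960,000 = (EBIT − 470,000)(1 − t)/520,000.
The (1 − t) factor cancels: (EBIT − 112,000) × 520,000 = (EBIT − 470,000) × 960,000.
EBIT × (960,000 − 520,000) = 470,000 × 960,000 − 112,000 × 520,000 = 392,960,000,000, so EBIT = 392,960,000,000 ÷ 440,000 = 893,090.91.

R$893,091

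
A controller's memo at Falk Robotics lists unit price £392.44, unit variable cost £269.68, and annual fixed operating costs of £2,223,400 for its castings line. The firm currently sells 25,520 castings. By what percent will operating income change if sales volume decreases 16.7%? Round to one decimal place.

Contribution at this volume is 25,520 × £122.76 = £3,132,835.20.
Subtracting fixed costs: EBIT = £3,132,835.20 − £2,223,400 = £909,435.20.
So DOL = total CM / EBIT = £3,132,835.20 / £909,435.20 = 3.4448.
%ΔEBIT = DOL × %ΔSales = 3.4448 × -16.7% = -57.5%.

-57.5%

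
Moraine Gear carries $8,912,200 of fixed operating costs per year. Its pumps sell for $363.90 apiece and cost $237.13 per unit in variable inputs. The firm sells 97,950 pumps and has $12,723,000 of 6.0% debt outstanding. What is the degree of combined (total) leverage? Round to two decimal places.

4.53

At 97,950 units, contribution = 97,950 × $126.77 = $12,417,121.50.
Operating income = contribution − fixed costs = $12,417,121.50 − $8,912,200 = $3,504,921.50. Interest = $763,380.00, so EBIT − I = $2,741,541.50.
DCL = contribution ÷ (EBIT − I) = $12,417,121.50 ÷ $2,741,541.50 = 4.5292.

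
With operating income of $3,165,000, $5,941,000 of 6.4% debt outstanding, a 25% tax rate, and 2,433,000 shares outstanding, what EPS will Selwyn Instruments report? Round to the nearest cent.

$0.86

Pre-tax income = $3,165,000 − $380,224.00 = $2,784,776.00.
Net income = $2,784,776.00 × (1 − 0.25) = $2,088,582.00.
EPS = $2,088,582.00 ÷ 2,433,000 = $0.86.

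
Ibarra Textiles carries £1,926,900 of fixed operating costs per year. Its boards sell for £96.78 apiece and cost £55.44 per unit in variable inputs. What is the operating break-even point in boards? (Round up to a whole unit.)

46,612 boards

Unit CM = price − variable cost = £96.78 − £55.44 = £41.34.
Break-even Q = £1,926,900 / £41.34 = 46,611.03 → 46,612 boards.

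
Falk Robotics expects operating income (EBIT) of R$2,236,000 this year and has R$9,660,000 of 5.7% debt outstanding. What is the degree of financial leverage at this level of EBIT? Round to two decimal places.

1.33

Annual interest charges come to R$550,620.00.
Degree of financial leverage = EBIT / (EBIT − interest) = R$2,236,000 / R$1,685,380.00 = 1.3267.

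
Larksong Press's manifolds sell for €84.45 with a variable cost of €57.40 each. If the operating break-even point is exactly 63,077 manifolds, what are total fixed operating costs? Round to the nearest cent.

€1,706,232.85

Each unit contributes €84.45 − €57.40 = €27.05.
Since BE = FC / CM, FC = 63,077 × €27.05 = €1,706,232.85.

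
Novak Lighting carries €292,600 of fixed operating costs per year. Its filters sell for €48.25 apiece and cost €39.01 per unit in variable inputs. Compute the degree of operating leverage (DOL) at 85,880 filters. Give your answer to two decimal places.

Total contribution margin = 85,880 × €9.24 = €793,531.20.
Subtracting fixed costs: EBIT = €793,531.20 − €292,600 = €500,931.20.
Degree of operating leverage = €793,531.20 / €500,931.20 = 1.5841.

1.58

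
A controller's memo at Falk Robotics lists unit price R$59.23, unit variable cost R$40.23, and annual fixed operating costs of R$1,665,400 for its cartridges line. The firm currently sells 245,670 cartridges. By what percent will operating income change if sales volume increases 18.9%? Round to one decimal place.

At 245,670 units, contribution = 245,670 × R$19.00 = R$4,667,730.00.
EBIT = R$4,667,730.00 − R$1,665,400 = R$3,002,330.00.
DOL = contribution ÷ EBIT = R$4,667,730.00 ÷ R$3,002,330.00 = 1.5547.
So EBIT moves 1.5547 × (+18.9%) = +29.4%.

+29.4%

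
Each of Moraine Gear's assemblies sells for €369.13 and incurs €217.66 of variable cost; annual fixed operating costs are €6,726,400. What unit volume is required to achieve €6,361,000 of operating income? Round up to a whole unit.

Each unit contributes €369.13 − €217.66 = €151.47.
Need Q such that Q × €151.47 − €6,726,400 = €6,361,000, i.e. Q = €13,087,400 / €151.47 = 86,402.59 → 86,403.

86,403 assemblies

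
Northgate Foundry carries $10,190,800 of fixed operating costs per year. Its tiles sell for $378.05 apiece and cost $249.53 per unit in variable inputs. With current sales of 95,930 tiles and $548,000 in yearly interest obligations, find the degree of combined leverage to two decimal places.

7.75

Contribution at this volume is 95,930 × $128.52 = $12,328,923.60.
Operating income = contribution − fixed costs = $12,328,923.60 − $10,190,800 = $2,138,123.60. Interest = $548,000.00, so EBIT − I = $1,590,123.60.
DCL = contribution ÷ (EBIT − I) = $12,328,923.60 ÷ $1,590,123.60 = 7.7534.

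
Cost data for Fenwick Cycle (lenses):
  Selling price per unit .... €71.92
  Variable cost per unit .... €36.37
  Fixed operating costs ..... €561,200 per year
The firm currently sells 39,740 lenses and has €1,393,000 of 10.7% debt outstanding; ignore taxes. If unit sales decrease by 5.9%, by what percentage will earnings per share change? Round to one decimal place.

Contribution at this volume is 39,740 × €35.55 = €1,412,757.00.
Operating income = contribution − fixed costs = €1,412,757.00 − €561,200 = €851,557.00.
Interest = €149,051.00, so EBIT − I = €702,506.00.
DCL = total CM / (EBIT − I) = €1,412,757.00 / €702,506.00 = 2.0110.
%ΔEPS = DCL × %ΔSales = 2.0110 × -5.9% = -11.9%.

-11.9%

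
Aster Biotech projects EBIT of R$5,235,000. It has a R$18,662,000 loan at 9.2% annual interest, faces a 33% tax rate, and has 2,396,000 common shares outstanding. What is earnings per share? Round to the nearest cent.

Interest = R$1,716,904.00, so EBT = R$5,235,000 − R$1,716,904.00 = R$3,518,096.00.
Net income = R$3,518,096.00 × (1 − 0.33) = R$2,357,124.32.
EPS = R$2,357,124.32 ÷ 2,396,000 = R$0.98.

R$0.98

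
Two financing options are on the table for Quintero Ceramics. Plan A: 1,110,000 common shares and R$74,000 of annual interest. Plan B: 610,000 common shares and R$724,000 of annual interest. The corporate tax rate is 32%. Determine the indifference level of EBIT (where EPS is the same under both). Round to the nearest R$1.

Set EPS_A = EPS_B: (EBIT − R$74,000)(1 − 0.32) ÷ 1,110,000 = (EBIT − R$724,000)(1 − 0.32) ÷ 610,000.
Cancelling (1 − t) and cross-multiplying: 610,000·(EBIT − 74,000) = 1,110,000·(EBIT − 724,000).
Solving, EBIT = (724,000·1,110,000 − 74,000·610,000) / (1,110,000 − 610,000) = 758,500,000,000 / 500,000 = 1,517,000.00.

R$1,517,000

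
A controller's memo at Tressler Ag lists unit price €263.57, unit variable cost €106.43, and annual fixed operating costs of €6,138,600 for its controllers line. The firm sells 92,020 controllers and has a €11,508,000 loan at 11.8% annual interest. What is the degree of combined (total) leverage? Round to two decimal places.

Total contribution margin = 92,020 × €157.14 = €14,460,022.80.
EBIT = €14,460,022.80 − €6,138,600 = €8,321,422.80. Interest = €1,357,944.00.
DOL = €14,460,022.80 ÷ €8,321,422.80 = 1.7377; DFL = €8,321,422.80 ÷ €6,963,478.80 = 1.1950.
DCL = DOL × DFL = 1.7377 × 1.1950 = 2.0766.

2.08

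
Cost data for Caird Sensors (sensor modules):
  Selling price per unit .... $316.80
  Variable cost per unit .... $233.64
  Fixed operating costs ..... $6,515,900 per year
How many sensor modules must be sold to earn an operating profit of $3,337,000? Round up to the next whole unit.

118,482 sensor modules

Unit CM = price − variable cost = $316.80 − $233.64 = $83.16.
Required volume = (fixed costs + target profit) ÷ CM = ($6,515,900 + $3,337,000) ÷ $83.16 = 118,481.24, so 118,482 sensor modules.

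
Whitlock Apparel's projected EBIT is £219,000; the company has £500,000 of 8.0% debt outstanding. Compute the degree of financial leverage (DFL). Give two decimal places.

1.22

Annual interest charges come to £40,000.00.
DFL = EBIT ÷ (EBIT − I) = £219,000 ÷ (£219,000 − £40,000.00) = £219,000 ÷ £179,000.00 = 1.2235.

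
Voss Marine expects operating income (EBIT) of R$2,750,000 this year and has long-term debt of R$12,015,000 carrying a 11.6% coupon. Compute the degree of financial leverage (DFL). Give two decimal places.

Annual interest charges come to R$1,393,740.00.
Degree of financial leverage = EBIT / (EBIT − interest) = R$2,750,000 / R$1,356,260.00 = 2.0276.

2.03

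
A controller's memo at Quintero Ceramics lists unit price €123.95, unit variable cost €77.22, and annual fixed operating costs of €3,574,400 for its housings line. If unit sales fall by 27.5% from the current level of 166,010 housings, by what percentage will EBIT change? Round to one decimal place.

Contribution at this volume is 166,010 × €46.73 = €7,757,647.30.
Subtracting fixed costs: EBIT = €7,757,647.30 − €3,574,400 = €4,183,247.30.
So DOL = total CM / EBIT = €7,757,647.30 / €4,183,247.30 = 1.8545.
%ΔEBIT = DOL × %ΔSales = 1.8545 × -27.5% = -51.0%.

-51.0%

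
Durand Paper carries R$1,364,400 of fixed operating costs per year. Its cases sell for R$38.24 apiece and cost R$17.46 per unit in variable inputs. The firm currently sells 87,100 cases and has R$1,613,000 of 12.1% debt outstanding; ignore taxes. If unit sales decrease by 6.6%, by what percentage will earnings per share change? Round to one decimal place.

Total contribution margin = 87,100 × R$20.78 = R$1,809,938.00.
Subtracting fixed costs: EBIT = R$1,809,938.00 − R$1,364,400 = R$445,538.00.
Interest = R$195,173.00, so EBIT − I = R$250,365.00.
Degree of combined leverage = contribution ÷ (EBIT − I) = R$1,809,938.00 ÷ R$250,365.00 = 7.2292.
EPS therefore changes by 7.2292 × (-6.6%) = -47.7%.

-47.7%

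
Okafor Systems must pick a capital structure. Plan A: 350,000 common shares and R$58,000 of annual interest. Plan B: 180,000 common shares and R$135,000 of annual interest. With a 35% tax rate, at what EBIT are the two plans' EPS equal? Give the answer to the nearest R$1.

R$216,529

Set EPS_A = EPS_B: (EBIT − R$58,000)(1 − 0.35) ÷ 350,000 = (EBIT − R$135,000)(1 − 0.35) ÷ 180,000.
The (1 − t) factor cancels: (EBIT − 58,000) × 180,000 = (EBIT − 135,000) × 350,000.
Solving, EBIT = (135,000·350,000 − 58,000·180,000) / (350,000 − 180,000) = 36,810,000,000 / 170,000 = 216,529.41.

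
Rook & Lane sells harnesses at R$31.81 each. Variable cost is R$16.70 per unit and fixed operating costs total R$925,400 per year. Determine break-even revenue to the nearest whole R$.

R$1,948,178

CM per unit = R$31.81 − R$16.70 = R$15.11; CM ratio = R$15.11 / R$31.81 = 0.4750.
Break-even revenue = fixed costs × price ÷ CM = R$925,400 × R$31.81 ÷ R$15.11 = R$1,948,178.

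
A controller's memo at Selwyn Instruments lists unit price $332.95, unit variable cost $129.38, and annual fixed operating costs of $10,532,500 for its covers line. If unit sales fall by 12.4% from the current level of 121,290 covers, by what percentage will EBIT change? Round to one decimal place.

Contribution at this volume is 121,290 × $203.57 = $24,691,005.30.
Subtracting fixed costs: EBIT = $24,691,005.30 − $10,532,500 = $14,158,505.30.
So DOL = total CM / EBIT = $24,691,005.30 / $14,158,505.30 = 1.7439.
%ΔEBIT = DOL × %ΔSales = 1.7439 × -12.4% = -21.6%.

-21.6%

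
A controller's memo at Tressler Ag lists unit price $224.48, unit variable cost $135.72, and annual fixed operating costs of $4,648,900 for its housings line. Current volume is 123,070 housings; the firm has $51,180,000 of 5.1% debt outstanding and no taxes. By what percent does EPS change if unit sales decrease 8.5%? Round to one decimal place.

Total contribution margin = 123,070 × $88.76 = $10,923,693.20.
EBIT = $10,923,693.20 − $4,648,900 = $6,274,793.20.
After interest of $2,610,180.00, pre-tax earnings = $3,664,613.20.
Degree of combined leverage = contribution ÷ (EBIT − I) = $10,923,693.20 ÷ $3,664,613.20 = 2.9809.
%ΔEPS = DCL × %ΔSales = 2.9809 × -8.5% = -25.3%.

-25.3%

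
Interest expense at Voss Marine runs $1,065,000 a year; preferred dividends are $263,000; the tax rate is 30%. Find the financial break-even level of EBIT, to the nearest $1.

Grossing the preferred dividend up to pre-tax terms: $263,000 / (1 − 0.30) = $375,714.29.
Financial break-even EBIT = interest + D_p ÷ (1 − t) = $1,065,000 + $375,714.29 = $1,440,714.29.

$1,440,714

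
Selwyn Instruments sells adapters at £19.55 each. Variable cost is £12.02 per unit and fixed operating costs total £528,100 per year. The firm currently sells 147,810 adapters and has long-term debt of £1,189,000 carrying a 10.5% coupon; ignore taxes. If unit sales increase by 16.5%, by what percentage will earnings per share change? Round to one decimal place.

Total contribution margin = 147,810 × £7.53 = £1,113,009.30.
Operating income = contribution − fixed costs = £1,113,009.30 − £528,100 = £584,909.30.
After interest of £124,845.00, pre-tax earnings = £460,064.30.
DCL = total CM / (EBIT − I) = £1,113,009.30 / £460,064.30 = 2.4192.
EPS therefore changes by 2.4192 × (+16.5%) = +39.9%.

+39.9%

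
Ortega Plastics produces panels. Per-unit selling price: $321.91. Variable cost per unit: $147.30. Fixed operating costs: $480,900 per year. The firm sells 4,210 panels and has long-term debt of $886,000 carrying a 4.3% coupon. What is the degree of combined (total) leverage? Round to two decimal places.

3.40

Total contribution margin = 4,210 × $174.61 = $735,108.10.
Operating income = contribution − fixed costs = $735,108.10 − $480,900 = $254,208.10. Interest = $38,098.00.
DOL = $735,108.10 ÷ $254,208.10 = 2.8918; DFL = $254,208.10 ÷ $216,110.10 = 1.1763.
Combined leverage = 2.8918 × 1.1763 = 3.4016.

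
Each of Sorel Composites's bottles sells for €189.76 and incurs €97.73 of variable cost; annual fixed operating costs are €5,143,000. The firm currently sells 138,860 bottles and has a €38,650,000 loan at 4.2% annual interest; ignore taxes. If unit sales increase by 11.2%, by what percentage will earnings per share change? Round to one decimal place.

+23.8%

Total contribution margin = 138,860 × €92.03 = €12,779,285.80.
EBIT = €12,779,285.80 − €5,143,000 = €7,636,285.80.
After interest of €1,623,300.00, pre-tax earnings = €6,012,985.80.
Degree of combined leverage = contribution ÷ (EBIT − I) = €12,779,285.80 ÷ €6,012,985.80 = 2.1253.
EPS therefore changes by 2.1253 × (+11.2%) = +23.8%.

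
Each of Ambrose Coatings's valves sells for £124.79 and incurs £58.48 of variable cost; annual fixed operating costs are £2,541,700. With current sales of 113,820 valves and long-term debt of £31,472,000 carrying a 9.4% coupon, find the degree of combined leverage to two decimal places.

3.69

Contribution at this volume is 113,820 × £66.31 = £7,547,404.20.
Operating income = contribution − fixed costs = £7,547,404.20 − £2,541,700 = £5,005,704.20. Interest = £2,958,368.00.
DOL = £7,547,404.20 ÷ £5,005,704.20 = 1.5078; DFL = £5,005,704.20 ÷ £2,047,336.20 = 2.4450.
Combined leverage = 1.5078 × 2.4450 = 3.6866.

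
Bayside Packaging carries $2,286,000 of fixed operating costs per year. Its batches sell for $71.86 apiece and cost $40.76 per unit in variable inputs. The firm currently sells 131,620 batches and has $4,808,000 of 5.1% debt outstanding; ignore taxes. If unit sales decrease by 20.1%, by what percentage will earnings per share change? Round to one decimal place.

At 131,620 units, contribution = 131,620 × $31.10 = $4,093,382.00.
Operating income = contribution − fixed costs = $4,093,382.00 − $2,286,000 = $1,807,382.00.
After interest of $245,208.00, pre-tax earnings = $1,562,174.00.
Degree of combined leverage = contribution ÷ (EBIT − I) = $4,093,382.00 ÷ $1,562,174.00 = 2.6203.
%ΔEPS = DCL × %ΔSales = 2.6203 × -20.1% = -52.7%.

-52.7%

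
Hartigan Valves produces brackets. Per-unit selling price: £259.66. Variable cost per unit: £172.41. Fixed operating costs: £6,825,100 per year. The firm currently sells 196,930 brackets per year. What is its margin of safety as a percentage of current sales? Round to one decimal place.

60.3%

Contribution margin per unit = £259.66 − £172.41 = £87.25. Break-even units = £6,825,100 ÷ £87.25 = 78,224.64; break-even revenue = 78,224.64 × £259.66 = £20,311,810.50.
Actual sales revenue = 196,930 × £259.66 = £51,134,843.80.
Margin of safety = (£51,134,843.80 − £20,311,810.50) ÷ £51,134,843.80 = 60.3%.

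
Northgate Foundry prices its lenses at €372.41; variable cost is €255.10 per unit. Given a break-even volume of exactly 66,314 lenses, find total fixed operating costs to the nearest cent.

Unit CM = price − variable cost = €372.41 − €255.10 = €117.31.
Fixed costs = break-even units × CM = 66,314 × €117.31 = €7,779,295.34.

€7,779,295.34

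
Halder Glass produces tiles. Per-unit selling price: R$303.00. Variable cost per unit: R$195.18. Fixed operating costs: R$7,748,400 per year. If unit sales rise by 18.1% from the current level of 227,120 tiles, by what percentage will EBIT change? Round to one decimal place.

+26.5%

At 227,120 units, contribution = 227,120 × R$107.82 = R$24,488,078.40.
Operating income = contribution − fixed costs = R$24,488,078.40 − R$7,748,400 = R$16,739,678.40.
So DOL = total CM / EBIT = R$24,488,078.40 / R$16,739,678.40 = 1.4629.
%ΔEBIT = DOL × %ΔSales = 1.4629 × +18.1% = +26.5%.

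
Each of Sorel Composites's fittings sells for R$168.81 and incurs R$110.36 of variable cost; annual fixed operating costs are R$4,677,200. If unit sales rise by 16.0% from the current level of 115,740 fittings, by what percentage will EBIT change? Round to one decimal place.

+51.8%

Total contribution margin = 115,740 × R$58.45 = R$6,765,003.00.
EBIT = R$6,765,003.00 − R$4,677,200 = R$2,087,803.00.
Degree of operating leverage = R$6,765,003.00 / R$2,087,803.00 = 3.2402.
%ΔEBIT = DOL × %ΔSales = 3.2402 × +16.0% = +51.8%.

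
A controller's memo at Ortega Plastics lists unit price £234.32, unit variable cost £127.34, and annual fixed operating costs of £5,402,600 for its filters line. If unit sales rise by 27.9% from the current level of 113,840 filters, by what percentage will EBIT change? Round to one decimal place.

+50.1%

Total contribution margin = 113,840 × £106.98 = £12,178,603.20.
Subtracting fixed costs: EBIT = £12,178,603.20 − £5,402,600 = £6,776,003.20.
So DOL = total CM / EBIT = £12,178,603.20 / £6,776,003.20 = 1.7973.
So EBIT moves 1.7973 × (+27.9%) = +50.1%.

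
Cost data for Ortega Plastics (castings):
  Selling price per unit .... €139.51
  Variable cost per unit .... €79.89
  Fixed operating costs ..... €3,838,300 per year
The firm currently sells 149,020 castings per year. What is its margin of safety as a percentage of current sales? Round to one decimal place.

56.8%

Unit CM = price − variable cost = €139.51 − €79.89 = €59.62. Break-even units = €3,838,300 ÷ €59.62 = 64,379.40; break-even revenue = 64,379.40 × €139.51 = €8,981,570.50.
Actual sales revenue = 149,020 × €139.51 = €20,789,780.20.
Margin of safety = (€20,789,780.20 − €8,981,570.50) ÷ €20,789,780.20 = 56.8%.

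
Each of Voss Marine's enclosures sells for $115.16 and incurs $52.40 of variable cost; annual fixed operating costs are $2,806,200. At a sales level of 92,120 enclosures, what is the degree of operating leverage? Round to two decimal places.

At 92,120 units, contribution = 92,120 × $62.76 = $5,781,451.20.
EBIT = $5,781,451.20 − $2,806,200 = $2,975,251.20.
Degree of operating leverage = $5,781,451.20 / $2,975,251.20 = 1.9432.

1.94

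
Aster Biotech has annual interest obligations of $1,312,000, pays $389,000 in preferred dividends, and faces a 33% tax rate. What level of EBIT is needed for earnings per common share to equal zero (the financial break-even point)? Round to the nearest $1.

$1,892,597

Grossing the preferred dividend up to pre-tax terms: $389,000 / (1 − 0.33) = $580,597.01.
Financial break-even EBIT = interest + D_p ÷ (1 − t) = $1,312,000 + $580,597.01 = $1,892,597.01.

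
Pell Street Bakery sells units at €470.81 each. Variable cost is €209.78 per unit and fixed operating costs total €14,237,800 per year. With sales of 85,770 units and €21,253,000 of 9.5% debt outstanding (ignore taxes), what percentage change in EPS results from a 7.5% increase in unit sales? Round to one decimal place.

+27.4%

Total contribution margin = 85,770 × €261.03 = €22,388,543.10.
EBIT = €22,388,543.10 − €14,237,800 = €8,150,743.10.
After interest of €2,019,035.00, pre-tax earnings = €6,131,708.10.
DCL = total CM / (EBIT − I) = €22,388,543.10 / €6,131,708.10 = 3.6513.
%ΔEPS = DCL × %ΔSales = 3.6513 × +7.5% = +27.4%.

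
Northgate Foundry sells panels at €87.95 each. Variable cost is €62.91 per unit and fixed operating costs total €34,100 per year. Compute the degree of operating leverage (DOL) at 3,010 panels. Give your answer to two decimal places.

At 3,010 units, contribution = 3,010 × €25.04 = €75,370.40.
EBIT = €75,370.40 − €34,100 = €41,270.40.
So DOL = total CM / EBIT = €75,370.40 / €41,270.40 = 1.8263.

1.83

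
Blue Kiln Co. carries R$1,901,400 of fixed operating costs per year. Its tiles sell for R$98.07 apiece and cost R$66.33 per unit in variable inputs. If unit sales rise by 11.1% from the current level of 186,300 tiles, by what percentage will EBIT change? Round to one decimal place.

+16.4%

Contribution at this volume is 186,300 × R$31.74 = R$5,913,162.00.
EBIT = R$5,913,162.00 − R$1,901,400 = R$4,011,762.00.
DOL = contribution ÷ EBIT = R$5,913,162.00 ÷ R$4,011,762.00 = 1.4740.
%ΔEBIT = DOL × %ΔSales = 1.4740 × +11.1% = +16.4%.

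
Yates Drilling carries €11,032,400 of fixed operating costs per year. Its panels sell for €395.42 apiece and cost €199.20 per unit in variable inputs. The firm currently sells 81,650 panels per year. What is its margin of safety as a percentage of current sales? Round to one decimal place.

Unit CM = price − variable cost = €395.42 − €199.20 = €196.22. Break-even units = €11,032,400 ÷ €196.22 = 56,224.65; break-even revenue = 56,224.65 × €395.42 = €22,232,349.44.
Actual sales revenue = 81,650 × €395.42 = €32,286,043.00.
Margin of safety = (€32,286,043.00 − €22,232,349.44) ÷ €32,286,043.00 = 31.1%.

31.1%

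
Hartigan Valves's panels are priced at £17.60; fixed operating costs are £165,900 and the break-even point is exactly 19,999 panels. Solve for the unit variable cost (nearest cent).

£9.30

At break-even, FC = Q × (P − VC), so P − VC = £165,900 ÷ 19,999 = £8.2954.
Hence VC = price − CM = £17.60 − £8.2954 = £9.30.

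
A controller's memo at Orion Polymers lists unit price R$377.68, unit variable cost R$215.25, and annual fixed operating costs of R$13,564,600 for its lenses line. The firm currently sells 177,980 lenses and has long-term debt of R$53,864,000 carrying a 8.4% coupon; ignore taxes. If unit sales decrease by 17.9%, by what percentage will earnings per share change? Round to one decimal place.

Contribution at this volume is 177,980 × R$162.43 = R$28,909,291.40.
EBIT = R$28,909,291.40 − R$13,564,600 = R$15,344,691.40.
Interest = R$4,524,576.00, so EBIT − I = R$10,820,115.40.
DCL = total CM / (EBIT − I) = R$28,909,291.40 / R$10,820,115.40 = 2.6718.
%ΔEPS = DCL × %ΔSales = 2.6718 × -17.9% = -47.8%.

-47.8%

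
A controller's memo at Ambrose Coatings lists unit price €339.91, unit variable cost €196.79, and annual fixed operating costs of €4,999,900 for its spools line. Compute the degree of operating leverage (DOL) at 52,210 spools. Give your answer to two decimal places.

3.02

Contribution at this volume is 52,210 × €143.12 = €7,472,295.20.
Subtracting fixed costs: EBIT = €7,472,295.20 − €4,999,900 = €2,472,395.20.
So DOL = total CM / EBIT = €7,472,295.20 / €2,472,395.20 = 3.0223.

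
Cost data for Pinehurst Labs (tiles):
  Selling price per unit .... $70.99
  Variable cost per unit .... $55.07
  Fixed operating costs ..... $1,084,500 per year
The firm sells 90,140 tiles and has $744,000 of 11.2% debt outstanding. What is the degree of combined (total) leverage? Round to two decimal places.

Contribution at this volume is 90,140 × $15.92 = $1,435,028.80.
Operating income = contribution − fixed costs = $1,435,028.80 − $1,084,500 = $350,528.80. Interest = $83,328.00, so EBIT − I = $267,200.80.
DCL = contribution ÷ (EBIT − I) = $1,435,028.80 ÷ $267,200.80 = 5.3706.

5.37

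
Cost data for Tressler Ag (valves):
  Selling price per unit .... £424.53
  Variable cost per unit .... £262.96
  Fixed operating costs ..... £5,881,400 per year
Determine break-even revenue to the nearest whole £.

CM per unit = £424.53 − £262.96 = £161.57; CM ratio = £161.57 / £424.53 = 0.3806.
Break-even sales = FC ÷ CM ratio = £5,881,400 × £424.53 / £161.57 = £15,453,554.

£15,453,554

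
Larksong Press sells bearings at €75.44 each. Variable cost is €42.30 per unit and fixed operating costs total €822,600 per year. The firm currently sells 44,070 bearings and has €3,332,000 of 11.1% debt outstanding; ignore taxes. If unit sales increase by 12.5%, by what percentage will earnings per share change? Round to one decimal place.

+68.1%

At 44,070 units, contribution = 44,070 × €33.14 = €1,460,479.80.
Subtracting fixed costs: EBIT = €1,460,479.80 − €822,600 = €637,879.80.
After interest of €369,852.00, pre-tax earnings = €268,027.80.
Degree of combined leverage = contribution ÷ (EBIT − I) = €1,460,479.80 ÷ €268,027.80 = 5.4490.
EPS therefore changes by 5.4490 × (+12.5%) = +68.1%.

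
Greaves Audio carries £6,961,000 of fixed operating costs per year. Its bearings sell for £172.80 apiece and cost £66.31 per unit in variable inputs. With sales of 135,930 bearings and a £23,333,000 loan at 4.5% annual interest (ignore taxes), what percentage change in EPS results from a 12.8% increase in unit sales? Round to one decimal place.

Contribution at this volume is 135,930 × £106.49 = £14,475,185.70.
Subtracting fixed costs: EBIT = £14,475,185.70 − £6,961,000 = £7,514,185.70.
After interest of £1,049,985.00, pre-tax earnings = £6,464,200.70.
Degree of combined leverage = contribution ÷ (EBIT − I) = £14,475,185.70 ÷ £6,464,200.70 = 2.2393.
%ΔEPS = DCL × %ΔSales = 2.2393 × +12.8% = +28.7%.

+28.7%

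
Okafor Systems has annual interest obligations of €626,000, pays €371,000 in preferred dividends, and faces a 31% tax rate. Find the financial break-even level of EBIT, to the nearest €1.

Grossing the preferred dividend up to pre-tax terms: €371,000 / (1 − 0.31) = €537,681.16.
Financial break-even EBIT = interest + D_p ÷ (1 − t) = €626,000 + €537,681.16 = €1,163,681.16.

€1,163,681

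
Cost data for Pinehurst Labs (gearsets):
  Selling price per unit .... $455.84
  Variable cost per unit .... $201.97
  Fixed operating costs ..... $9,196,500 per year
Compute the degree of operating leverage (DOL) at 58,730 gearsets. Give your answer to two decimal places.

2.61

At 58,730 units, contribution = 58,730 × $253.87 = $14,909,785.10.
Subtracting fixed costs: EBIT = $14,909,785.10 − $9,196,500 = $5,713,285.10.
So DOL = total CM / EBIT = $14,909,785.10 / $5,713,285.10 = 2.6097.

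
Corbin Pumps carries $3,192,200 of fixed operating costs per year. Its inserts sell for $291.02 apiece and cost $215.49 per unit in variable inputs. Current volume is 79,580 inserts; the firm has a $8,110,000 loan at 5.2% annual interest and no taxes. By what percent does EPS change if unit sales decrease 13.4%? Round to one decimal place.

-33.6%

Contribution at this volume is 79,580 × $75.53 = $6,010,677.40.
Subtracting fixed costs: EBIT = $6,010,677.40 − $3,192,200 = $2,818,477.40.
After interest of $421,720.00, pre-tax earnings = $2,396,757.40.
Degree of combined leverage = contribution ÷ (EBIT − I) = $6,010,677.40 ÷ $2,396,757.40 = 2.5078.
EPS therefore changes by 2.5078 × (-13.4%) = -33.6%.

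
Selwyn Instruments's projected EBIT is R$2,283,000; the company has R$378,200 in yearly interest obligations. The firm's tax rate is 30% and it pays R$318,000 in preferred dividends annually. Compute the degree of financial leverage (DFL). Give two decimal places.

Interest = R$378,200.00.
Pre-tax preferred-dividend burden = R$318,000 ÷ (1 − 0.30) = R$454,285.71.
DFL = EBIT ÷ [EBIT − I − D_p/(1−t)] = R$2,283,000 ÷ [R$2,283,000 − R$378,200.00 − R$454,285.71] = R$2,283,000 ÷ R$1,450,514.29 = 1.5739.

1.57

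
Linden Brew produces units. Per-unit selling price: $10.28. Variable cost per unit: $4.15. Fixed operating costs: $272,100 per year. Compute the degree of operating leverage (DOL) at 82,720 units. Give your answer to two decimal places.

Total contribution margin = 82,720 × $6.13 = $507,073.60.
EBIT = $507,073.60 − $272,100 = $234,973.60.
DOL = contribution ÷ EBIT = $507,073.60 ÷ $234,973.60 = 2.1580.

2.16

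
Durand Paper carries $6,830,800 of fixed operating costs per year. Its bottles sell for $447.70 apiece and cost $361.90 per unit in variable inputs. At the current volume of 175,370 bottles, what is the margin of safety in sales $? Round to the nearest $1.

Contribution margin per unit = $447.70 − $361.90 = $85.80. Break-even units = $6,830,800 ÷ $85.80 = 79,613.05; break-even revenue = 79,613.05 × $447.70 = $35,642,764.10.
Current sales = 175,370 × $447.70 = $78,513,149.00.
Margin of safety = $78,513,149.00 − $35,642,764.10 = $42,870,385.

$42,870,385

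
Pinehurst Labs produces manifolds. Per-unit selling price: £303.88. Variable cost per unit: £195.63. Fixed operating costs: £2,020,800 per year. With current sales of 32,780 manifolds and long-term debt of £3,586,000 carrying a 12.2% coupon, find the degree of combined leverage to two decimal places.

3.26

At 32,780 units, contribution = 32,780 × £108.25 = £3,548,435.00.
EBIT = £3,548,435.00 − £2,020,800 = £1,527,635.00. Interest = £437,492.00, so EBIT − I = £1,090,143.00.
Degree of total leverage = total CM / (EBIT − interest) = £3,548,435.00 / £1,090,143.00 = 3.2550.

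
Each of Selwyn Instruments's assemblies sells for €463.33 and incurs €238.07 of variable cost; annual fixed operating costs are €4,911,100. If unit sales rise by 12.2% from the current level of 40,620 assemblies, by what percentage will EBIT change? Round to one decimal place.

+26.3%

Total contribution margin = 40,620 × €225.26 = €9,150,061.20.
Operating income = contribution − fixed costs = €9,150,061.20 − €4,911,100 = €4,238,961.20.
DOL = contribution ÷ EBIT = €9,150,061.20 ÷ €4,238,961.20 = 2.1586.
Operating income changes by 2.1586 × +12.2% = +26.3%.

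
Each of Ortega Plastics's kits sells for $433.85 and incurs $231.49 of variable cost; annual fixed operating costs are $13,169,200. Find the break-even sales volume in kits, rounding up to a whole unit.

65,079 kits

Unit CM = price − variable cost = $433.85 − $231.49 = $202.36.
Units to break even: $13,169,200 ÷ $202.36 = 65,078.08, rounded up to 65,079.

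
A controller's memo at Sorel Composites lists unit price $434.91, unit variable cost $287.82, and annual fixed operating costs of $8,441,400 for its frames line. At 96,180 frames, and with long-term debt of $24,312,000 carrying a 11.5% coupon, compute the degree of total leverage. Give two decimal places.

4.86

Total contribution margin = 96,180 × $147.09 = $14,147,116.20.
EBIT = $14,147,116.20 − $8,441,400 = $5,705,716.20. Interest = $2,795,880.00.
DOL = $14,147,116.20 ÷ $5,705,716.20 = 2.4795; DFL = $5,705,716.20 ÷ $2,909,836.20 = 1.9608.
Combined leverage = 2.4795 × 1.9608 = 4.8618.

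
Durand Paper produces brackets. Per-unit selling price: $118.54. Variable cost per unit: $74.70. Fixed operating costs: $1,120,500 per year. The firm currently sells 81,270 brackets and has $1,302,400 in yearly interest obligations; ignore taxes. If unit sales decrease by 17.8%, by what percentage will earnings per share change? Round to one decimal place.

-55.6%

Total contribution margin = 81,270 × $43.84 = $3,562,876.80.
Operating income = contribution − fixed costs = $3,562,876.80 − $1,120,500 = $2,442,376.80.
After interest of $1,302,400.00, pre-tax earnings = $1,139,976.80.
Degree of combined leverage = contribution ÷ (EBIT − I) = $3,562,876.80 ÷ $1,139,976.80 = 3.1254.
EPS therefore changes by 3.1254 × (-17.8%) = -55.6%.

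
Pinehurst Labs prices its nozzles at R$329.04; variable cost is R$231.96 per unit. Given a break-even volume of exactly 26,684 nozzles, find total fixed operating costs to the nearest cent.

Unit CM = price − variable cost = R$329.04 − R$231.96 = R$97.08.
Fixed costs = break-even units × CM = 26,684 × R$97.08 = R$2,590,482.72.

R$2,590,482.72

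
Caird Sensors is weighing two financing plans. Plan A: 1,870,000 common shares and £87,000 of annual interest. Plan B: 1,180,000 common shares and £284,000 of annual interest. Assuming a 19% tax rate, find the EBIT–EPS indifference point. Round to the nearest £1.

£620,899

At indifference, (EBIT − 87,000)(1 − t)/1,870,000 = (EBIT − 284,000)(1 − t)/1,180,000.
Cancelling (1 − t) and cross-multiplying: 1,180,000·(EBIT − 87,000) = 1,870,000·(EBIT − 284,000).
Solving, EBIT = (284,000·1,870,000 − 87,000·1,180,000) / (1,870,000 − 1,180,000) = 428,420,000,000 / 690,000 = 620,898.55.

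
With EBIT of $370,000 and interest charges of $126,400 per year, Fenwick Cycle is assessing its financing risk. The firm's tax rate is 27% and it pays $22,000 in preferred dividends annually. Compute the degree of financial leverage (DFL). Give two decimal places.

Annual interest charges come to $126,400.00.
Pre-tax preferred-dividend burden = $22,000 ÷ (1 − 0.27) = $30,136.99.
DFL = EBIT ÷ [EBIT − I − D_p/(1−t)] = $370,000 ÷ [$370,000 − $126,400.00 − $30,136.99] = $370,000 ÷ $213,463.01 = 1.7333.

1.73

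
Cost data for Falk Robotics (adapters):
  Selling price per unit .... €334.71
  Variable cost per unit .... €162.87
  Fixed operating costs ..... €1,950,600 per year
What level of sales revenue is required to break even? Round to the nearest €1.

Contribution margin per unit = €334.71 − €162.87 = €171.84, a CM ratio of €171.84 ÷ €334.71 = 0.5134.
Break-even revenue = fixed costs × price ÷ CM = €1,950,600 × €334.71 ÷ €171.84 = €3,799,379.

€3,799,379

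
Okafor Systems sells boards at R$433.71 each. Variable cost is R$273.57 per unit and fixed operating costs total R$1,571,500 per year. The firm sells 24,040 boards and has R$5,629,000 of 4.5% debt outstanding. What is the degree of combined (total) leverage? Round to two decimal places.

1.90

Contribution at this volume is 24,040 × R$160.14 = R$3,849,765.60.
Subtracting fixed costs: EBIT = R$3,849,765.60 − R$1,571,500 = R$2,278,265.60. Interest = R$253,305.00, so EBIT − I = R$2,024,960.60.
DCL = contribution ÷ (EBIT − I) = R$3,849,765.60 ÷ R$2,024,960.60 = 1.9012.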